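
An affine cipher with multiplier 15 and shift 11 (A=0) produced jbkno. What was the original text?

mitov

The inverse of 15 mod 26 is 7, since 15·7=105≡1. Apply D(y)=7·(y−11) mod 26:
j(9): 7·(9−11)=-14≡12 → m
b(1): 7·(1−11)=-70≡8 → i
k(10): 7·(10−11)=-7≡19 → t
n(13): 7·(13−11)=14 → o
o(14): 7·(14−11)=21 → v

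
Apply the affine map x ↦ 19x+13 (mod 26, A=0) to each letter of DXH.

D(3): 19·3+13=70≡18 → S
X(23): 19·23+13=450≡8 → I
H(7): 19·7+13=146≡16 → Q

SIQ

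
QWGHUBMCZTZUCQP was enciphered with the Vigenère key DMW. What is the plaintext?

Repeat the key across the ciphertext: DMWDMWDMWDMWDMW
Q(16)−D(3): 13 → N
W(22)−M(12): 10 → K
G(6)−W(22): -16≡10 → K
H(7)−D(3): 4 → E
U(20)−M(12): 8 → I
B(1)−W(22): -21≡5 → F
M(12)−D(3): 9 → J
C(2)−M(12): -10≡16 → Q
Z(25)−W(22): 3 → D
T(19)−D(3): 16 → Q
Z(25)−M(12): 13 → N
U(20)−W(22): -2≡24 → Y
C(2)−D(3): -1≡25 → Z
Q(16)−M(12): 4 → E
P(15)−W(22): -7≡19 → T

NKKEIFJQDQNYZET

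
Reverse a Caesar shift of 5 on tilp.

t(19): 19−5=14 → o
i(8): 8−5=3 → d
l(11): 11−5=6 → g
p(15): 15−5=10 → k

odgk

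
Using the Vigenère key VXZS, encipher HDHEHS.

Repeat the key across the message: VXZSVX
H(7)+V(21): 28≡2 → C
D(3)+X(23): 26≡0 → A
H(7)+Z(25): 32≡6 → G
E(4)+S(18): 22 → W
H(7)+V(21): 28≡2 → C
S(18)+X(23): 41≡15 → P

CAGWCP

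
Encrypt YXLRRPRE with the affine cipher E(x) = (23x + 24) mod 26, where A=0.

EHRZZFZM

Y(24): 23·24+24=576≡4 → E
X(23): 23·23+24=553≡7 → H
L(11): 23·11+24=277≡17 → R
R(17): 23·17+24=415≡25 → Z
R(17): 23·17+24=415≡25 → Z
P(15): 23·15+24=369≡5 → F
R(17): 23·17+24=415≡25 → Z
E(4): 23·4+24=116≡12 → M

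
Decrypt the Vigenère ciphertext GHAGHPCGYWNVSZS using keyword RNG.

PUUPUJLTSFAPBMM

Repeat the key across the ciphertext: RNGRNGRNGRNGRNG
G(6)−R(17): -11≡15 → P
H(7)−N(13): -6≡20 → U
A(0)−G(6): -6≡20 → U
G(6)−R(17): -11≡15 → P
H(7)−N(13): -6≡20 → U
P(15)−G(6): 9 → J
C(2)−R(17): -15≡11 → L
G(6)−N(13): -7≡19 → T
Y(24)−G(6): 18 → S
W(22)−R(17): 5 → F
N(13)−N(13): 0 → A
V(21)−G(6): 15 → P
S(18)−R(17): 1 → B
Z(25)−N(13): 12 → M
S(18)−G(6): 12 → M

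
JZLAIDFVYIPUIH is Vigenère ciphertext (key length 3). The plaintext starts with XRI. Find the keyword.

Subtract each crib letter from the matching ciphertext letter (mod 26):
J(9)−X(23)=-14≡12 → M
Z(25)−R(17)=8 → I
L(11)−I(8)=3 → D

MID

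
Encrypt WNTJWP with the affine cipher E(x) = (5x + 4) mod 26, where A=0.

W(22): 5·22+4=114≡10 → K
N(13): 5·13+4=69≡17 → R
T(19): 5·19+4=99≡21 → V
J(9): 5·9+4=49≡23 → X
W(22): 5·22+4=114≡10 → K
P(15): 5·15+4=79≡1 → B

KRVXKB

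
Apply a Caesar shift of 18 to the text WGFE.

W(22): 22+18=40≡14 → O
G(6): 6+18=24 → Y
F(5): 5+18=23 → X
E(4): 4+18=22 → W

OYXW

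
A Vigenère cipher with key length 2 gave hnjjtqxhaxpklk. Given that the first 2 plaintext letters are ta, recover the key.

on

Subtract each crib letter from the matching ciphertext letter (mod 26):
h(7)−t(19)=-12≡14 → o
n(13)−a(0)=13 → n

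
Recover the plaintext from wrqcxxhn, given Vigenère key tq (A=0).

dbxmehox

Repeat the key across the ciphertext: tqtqtqtq
w(22)−t(19): 3 → d
r(17)−q(16): 1 → b
q(16)−t(19): -3≡23 → x
c(2)−q(16): -14≡12 → m
x(23)−t(19): 4 → e
x(23)−q(16): 7 → h
h(7)−t(19): -12≡14 → o
n(13)−q(16): -3≡23 → x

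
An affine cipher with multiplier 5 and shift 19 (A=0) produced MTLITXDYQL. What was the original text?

The inverse of 5 mod 26 is 21, since 5·21=105≡1. Apply D(y)=21·(y−19) mod 26:
M(12): 21·(12−19)=-147≡9 → J
T(19): 21·(19−19)=0 → A
L(11): 21·(11−19)=-168≡14 → O
I(8): 21·(8−19)=-231≡3 → D
T(19): 21·(19−19)=0 → A
X(23): 21·(23−19)=84≡6 → G
D(3): 21·(3−19)=-336≡2 → C
Y(24): 21·(24−19)=105≡1 → B
Q(16): 21·(16−19)=-63≡15 → P
L(11): 21·(11−19)=-168≡14 → O

JAODAGCBPO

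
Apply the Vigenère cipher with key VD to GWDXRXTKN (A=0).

Repeat the key across the message: VDVDVDVDV
G(6)+V(21): 27≡1 → B
W(22)+D(3): 25 → Z
D(3)+V(21): 24 → Y
X(23)+D(3): 26≡0 → A
R(17)+V(21): 38≡12 → M
X(23)+D(3): 26≡0 → A
T(19)+V(21): 40≡14 → O
K(10)+D(3): 13 → N
N(13)+V(21): 34≡8 → I

BZYAMAONI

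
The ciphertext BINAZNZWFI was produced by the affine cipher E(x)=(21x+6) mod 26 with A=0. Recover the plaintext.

The inverse of 21 mod 26 is 5, since 21·5=105≡1. Apply D(y)=5·(y−6) mod 26:
B(1): 5·(1−6)=-25≡1 → B
I(8): 5·(8−6)=10 → K
N(13): 5·(13−6)=35≡9 → J
A(0): 5·(0−6)=-30≡22 → W
Z(25): 5·(25−6)=95≡17 → R
N(13): 5·(13−6)=35≡9 → J
Z(25): 5·(25−6)=95≡17 → R
W(22): 5·(22−6)=80≡2 → C
F(5): 5·(5−6)=-5≡21 → V
I(8): 5·(8−6)=10 → K

BKJWRJRCVK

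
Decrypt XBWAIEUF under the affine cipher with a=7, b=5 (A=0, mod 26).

KSVDTLRA

The inverse of 7 mod 26 is 15, since 7·15=105≡1. Apply D(y)=15·(y−5) mod 26:
X(23): 15·(23−5)=270≡10 → K
B(1): 15·(1−5)=-60≡18 → S
W(22): 15·(22−5)=255≡21 → V
A(0): 15·(0−5)=-75≡3 → D
I(8): 15·(8−5)=45≡19 → T
E(4): 15·(4−5)=-15≡11 → L
U(20): 15·(20−5)=225≡17 → R
F(5): 15·(5−5)=0 → A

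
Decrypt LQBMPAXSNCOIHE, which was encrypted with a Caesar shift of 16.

L(11): 11−16=-5≡21 → V
Q(16): 16−16=0 → A
B(1): 1−16=-15≡11 → L
M(12): 12−16=-4≡22 → W
P(15): 15−16=-1≡25 → Z
A(0): 0−16=-16≡10 → K
X(23): 23−16=7 → H
S(18): 18−16=2 → C
N(13): 13−16=-3≡23 → X
C(2): 2−16=-14≡12 → M
O(14): 14−16=-2≡24 → Y
I(8): 8−16=-8≡18 → S
H(7): 7−16=-9≡17 → R
E(4): 4−16=-12≡14 → O

VALWZKHCXMYSRO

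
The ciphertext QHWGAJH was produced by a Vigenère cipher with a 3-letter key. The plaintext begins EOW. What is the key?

MTA

Subtract each crib letter from the matching ciphertext letter (mod 26):
Q(16)−E(4)=12 → M
H(7)−O(14)=-7≡19 → T
W(22)−W(22)=0 → A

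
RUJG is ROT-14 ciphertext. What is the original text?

DGVS

R(17): 17−14=3 → D
U(20): 20−14=6 → G
J(9): 9−14=-5≡21 → V
G(6): 6−14=-8≡18 → S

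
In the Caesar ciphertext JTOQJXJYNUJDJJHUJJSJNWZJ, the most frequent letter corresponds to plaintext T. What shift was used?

16

The most frequent ciphertext letter is J (appears 10 times).
J is position 9; T is position 19.
Shift = -10≡16.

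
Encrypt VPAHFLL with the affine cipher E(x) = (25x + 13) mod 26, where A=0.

SYNGICC

V(21): 25·21+13=538≡18 → S
P(15): 25·15+13=388≡24 → Y
A(0): 25·0+13=13 → N
H(7): 25·7+13=188≡6 → G
F(5): 25·5+13=138≡8 → I
L(11): 25·11+13=288≡2 → C
L(11): 25·11+13=288≡2 → C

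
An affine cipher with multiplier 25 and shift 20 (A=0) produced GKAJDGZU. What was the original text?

OKULROVA

The inverse of 25 mod 26 is 25, since 25·25=625≡1. Apply D(y)=25·(y−20) mod 26:
G(6): 25·(6−20)=-350≡14 → O
K(10): 25·(10−20)=-250≡10 → K
A(0): 25·(0−20)=-500≡20 → U
J(9): 25·(9−20)=-275≡11 → L
D(3): 25·(3−20)=-425≡17 → R
G(6): 25·(6−20)=-350≡14 → O
Z(25): 25·(25−20)=125≡21 → V
U(20): 25·(20−20)=0 → A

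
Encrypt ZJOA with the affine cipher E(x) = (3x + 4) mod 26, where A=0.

BFUE

Z(25): 3·25+4=79≡1 → B
J(9): 3·9+4=31≡5 → F
O(14): 3·14+4=46≡20 → U
A(0): 3·0+4=4 → E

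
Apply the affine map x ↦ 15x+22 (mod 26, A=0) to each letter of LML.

L(11): 15·11+22=187≡5 → F
M(12): 15·12+22=202≡20 → U
L(11): 15·11+22=187≡5 → F

FUF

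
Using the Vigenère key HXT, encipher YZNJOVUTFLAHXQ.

FWGQLOBQYSXAEN

Repeat the key across the message: HXTHXTHXTHXTHX
Y(24)+H(7): 31≡5 → F
Z(25)+X(23): 48≡22 → W
N(13)+T(19): 32≡6 → G
J(9)+H(7): 16 → Q
O(14)+X(23): 37≡11 → L
V(21)+T(19): 40≡14 → O
U(20)+H(7): 27≡1 → B
T(19)+X(23): 42≡16 → Q
F(5)+T(19): 24 → Y
L(11)+H(7): 18 → S
A(0)+X(23): 23 → X
H(7)+T(19): 26≡0 → A
X(23)+H(7): 30≡4 → E
Q(16)+X(23): 39≡13 → N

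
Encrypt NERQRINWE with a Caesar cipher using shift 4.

N(13): 13+4=17 → R
E(4): 4+4=8 → I
R(17): 17+4=21 → V
Q(16): 16+4=20 → U
R(17): 17+4=21 → V
I(8): 8+4=12 → M
N(13): 13+4=17 → R
W(22): 22+4=26≡0 → A
E(4): 4+4=8 → I

RIVUVMRAI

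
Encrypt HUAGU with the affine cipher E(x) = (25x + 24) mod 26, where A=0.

REYSE

H(7): 25·7+24=199≡17 → R
U(20): 25·20+24=524≡4 → E
A(0): 25·0+24=24 → Y
G(6): 25·6+24=174≡18 → S
U(20): 25·20+24=524≡4 → E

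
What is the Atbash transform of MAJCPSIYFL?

NZQXKHRBUO

M(12) → N(13)
A(0) → Z(25)
J(9) → Q(16)
C(2) → X(23)
P(15) → K(10)
S(18) → H(7)
I(8) → R(17)
Y(24) → B(1)
F(5) → U(20)
L(11) → O(14)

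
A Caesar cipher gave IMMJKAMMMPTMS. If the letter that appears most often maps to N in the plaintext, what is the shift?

The most frequent ciphertext letter is M (appears 6 times).
M is position 12; N is position 13.
Shift = -1≡25.

25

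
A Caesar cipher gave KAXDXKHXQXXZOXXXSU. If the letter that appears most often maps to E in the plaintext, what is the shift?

The most frequent ciphertext letter is X (appears 8 times).
X is position 23; E is position 4.
Shift = 19.

19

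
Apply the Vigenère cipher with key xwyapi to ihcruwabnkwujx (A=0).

Repeat the key across the message: xwyapixwyapixw
i(8)+x(23): 31≡5 → f
h(7)+w(22): 29≡3 → d
c(2)+y(24): 26≡0 → a
r(17)+a(0): 17 → r
u(20)+p(15): 35≡9 → j
w(22)+i(8): 30≡4 → e
a(0)+x(23): 23 → x
b(1)+w(22): 23 → x
n(13)+y(24): 37≡11 → l
k(10)+a(0): 10 → k
w(22)+p(15): 37≡11 → l
u(20)+i(8): 28≡2 → c
j(9)+x(23): 32≡6 → g
x(23)+w(22): 45≡19 → t

fdarjexxlklcgt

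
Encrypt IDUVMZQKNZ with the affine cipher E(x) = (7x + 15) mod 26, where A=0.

TKZGVIXHCI

I(8): 7·8+15=71≡19 → T
D(3): 7·3+15=36≡10 → K
U(20): 7·20+15=155≡25 → Z
V(21): 7·21+15=162≡6 → G
M(12): 7·12+15=99≡21 → V
Z(25): 7·25+15=190≡8 → I
Q(16): 7·16+15=127≡23 → X
K(10): 7·10+15=85≡7 → H
N(13): 7·13+15=106≡2 → C
Z(25): 7·25+15=190≡8 → I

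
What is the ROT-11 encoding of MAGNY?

M(12): 12+11=23 → X
A(0): 0+11=11 → L
G(6): 6+11=17 → R
N(13): 13+11=24 → Y
Y(24): 24+11=35≡9 → J

XLRYJ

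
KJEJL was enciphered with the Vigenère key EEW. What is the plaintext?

Repeat the key across the ciphertext: EEWEE
K(10)−E(4): 6 → G
J(9)−E(4): 5 → F
E(4)−W(22): -18≡8 → I
J(9)−E(4): 5 → F
L(11)−E(4): 7 → H

GFIFH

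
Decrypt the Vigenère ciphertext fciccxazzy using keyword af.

Repeat the key across the ciphertext: afafafafaf
f(5)−a(0): 5 → f
c(2)−f(5): -3≡23 → x
i(8)−a(0): 8 → i
c(2)−f(5): -3≡23 → x
c(2)−a(0): 2 → c
x(23)−f(5): 18 → s
a(0)−a(0): 0 → a
z(25)−f(5): 20 → u
z(25)−a(0): 25 → z
y(24)−f(5): 19 → t

fxixcsauzt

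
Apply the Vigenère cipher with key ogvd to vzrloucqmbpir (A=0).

jfmocaxtahklf

Repeat the key across the message: ogvdogvdogvdo
v(21)+o(14): 35≡9 → j
z(25)+g(6): 31≡5 → f
r(17)+v(21): 38≡12 → m
l(11)+d(3): 14 → o
o(14)+o(14): 28≡2 → c
u(20)+g(6): 26≡0 → a
c(2)+v(21): 23 → x
q(16)+d(3): 19 → t
m(12)+o(14): 26≡0 → a
b(1)+g(6): 7 → h
p(15)+v(21): 36≡10 → k
i(8)+d(3): 11 → l
r(17)+o(14): 31≡5 → f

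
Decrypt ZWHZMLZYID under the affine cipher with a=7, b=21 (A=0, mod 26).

IPYIVGITNQ

The inverse of 7 mod 26 is 15, since 7·15=105≡1. Apply D(y)=15·(y−21) mod 26:
Z(25): 15·(25−21)=60≡8 → I
W(22): 15·(22−21)=15 → P
H(7): 15·(7−21)=-210≡24 → Y
Z(25): 15·(25−21)=60≡8 → I
M(12): 15·(12−21)=-135≡21 → V
L(11): 15·(11−21)=-150≡6 → G
Z(25): 15·(25−21)=60≡8 → I
Y(24): 15·(24−21)=45≡19 → T
I(8): 15·(8−21)=-195≡13 → N
D(3): 15·(3−21)=-270≡16 → Q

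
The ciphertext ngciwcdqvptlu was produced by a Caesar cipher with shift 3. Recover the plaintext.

n(13): 13−3=10 → k
g(6): 6−3=3 → d
c(2): 2−3=-1≡25 → z
i(8): 8−3=5 → f
w(22): 22−3=19 → t
c(2): 2−3=-1≡25 → z
d(3): 3−3=0 → a
q(16): 16−3=13 → n
v(21): 21−3=18 → s
p(15): 15−3=12 → m
t(19): 19−3=16 → q
l(11): 11−3=8 → i
u(20): 20−3=17 → r

kdzftzansmqir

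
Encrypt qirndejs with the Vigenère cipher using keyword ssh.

iayfvlbk

Repeat the key across the message: sshsshss
q(16)+s(18): 34≡8 → i
i(8)+s(18): 26≡0 → a
r(17)+h(7): 24 → y
n(13)+s(18): 31≡5 → f
d(3)+s(18): 21 → v
e(4)+h(7): 11 → l
j(9)+s(18): 27≡1 → b
s(18)+s(18): 36≡10 → k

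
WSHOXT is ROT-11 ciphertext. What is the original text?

W(22): 22−11=11 → L
S(18): 18−11=7 → H
H(7): 7−11=-4≡22 → W
O(14): 14−11=3 → D
X(23): 23−11=12 → M
T(19): 19−11=8 → I

LHWDMI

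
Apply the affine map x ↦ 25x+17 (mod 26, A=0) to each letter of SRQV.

S(18): 25·18+17=467≡25 → Z
R(17): 25·17+17=442≡0 → A
Q(16): 25·16+17=417≡1 → B
V(21): 25·21+17=542≡22 → W

ZABW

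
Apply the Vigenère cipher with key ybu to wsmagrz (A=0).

utgyhlx

Repeat the key across the message: ybuybuy
w(22)+y(24): 46≡20 → u
s(18)+b(1): 19 → t
m(12)+u(20): 32≡6 → g
a(0)+y(24): 24 → y
g(6)+b(1): 7 → h
r(17)+u(20): 37≡11 → l
z(25)+y(24): 49≡23 → x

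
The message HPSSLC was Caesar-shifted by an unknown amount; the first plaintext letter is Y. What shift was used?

From the crib: H(7)−Y(24)=-17≡9, so the shift is 9.

9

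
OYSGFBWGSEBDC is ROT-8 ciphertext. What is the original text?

O(14): 14−8=6 → G
Y(24): 24−8=16 → Q
S(18): 18−8=10 → K
G(6): 6−8=-2≡24 → Y
F(5): 5−8=-3≡23 → X
B(1): 1−8=-7≡19 → T
W(22): 22−8=14 → O
G(6): 6−8=-2≡24 → Y
S(18): 18−8=10 → K
E(4): 4−8=-4≡22 → W
B(1): 1−8=-7≡19 → T
D(3): 3−8=-5≡21 → V
C(2): 2−8=-6≡20 → U

GQKYXTOYKWTVU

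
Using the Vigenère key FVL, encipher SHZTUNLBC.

XCKYPYQWN

Repeat the key across the message: FVLFVLFVL
S(18)+F(5): 23 → X
H(7)+V(21): 28≡2 → C
Z(25)+L(11): 36≡10 → K
T(19)+F(5): 24 → Y
U(20)+V(21): 41≡15 → P
N(13)+L(11): 24 → Y
L(11)+F(5): 16 → Q
B(1)+V(21): 22 → W
C(2)+L(11): 13 → N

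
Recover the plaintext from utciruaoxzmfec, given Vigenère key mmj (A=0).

Repeat the key across the ciphertext: mmjmmjmmjmmjmm
u(20)−m(12): 8 → i
t(19)−m(12): 7 → h
c(2)−j(9): -7≡19 → t
i(8)−m(12): -4≡22 → w
r(17)−m(12): 5 → f
u(20)−j(9): 11 → l
a(0)−m(12): -12≡14 → o
o(14)−m(12): 2 → c
x(23)−j(9): 14 → o
z(25)−m(12): 13 → n
m(12)−m(12): 0 → a
f(5)−j(9): -4≡22 → w
e(4)−m(12): -8≡18 → s
c(2)−m(12): -10≡16 → q

ihtwfloconawsq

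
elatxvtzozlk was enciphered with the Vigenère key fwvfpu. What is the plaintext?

Repeat the key across the ciphertext: fwvfpufwvfpu
e(4)−f(5): -1≡25 → z
l(11)−w(22): -11≡15 → p
a(0)−v(21): -21≡5 → f
t(19)−f(5): 14 → o
x(23)−p(15): 8 → i
v(21)−u(20): 1 → b
t(19)−f(5): 14 → o
z(25)−w(22): 3 → d
o(14)−v(21): -7≡19 → t
z(25)−f(5): 20 → u
l(11)−p(15): -4≡22 → w
k(10)−u(20): -10≡16 → q

zpfoibodtuwq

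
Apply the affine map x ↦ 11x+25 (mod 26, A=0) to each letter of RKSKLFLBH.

EFPFQCQKY

R(17): 11·17+25=212≡4 → E
K(10): 11·10+25=135≡5 → F
S(18): 11·18+25=223≡15 → P
K(10): 11·10+25=135≡5 → F
L(11): 11·11+25=146≡16 → Q
F(5): 11·5+25=80≡2 → C
L(11): 11·11+25=146≡16 → Q
B(1): 11·1+25=36≡10 → K
H(7): 11·7+25=102≡24 → Y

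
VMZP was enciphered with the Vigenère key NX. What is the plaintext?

Repeat the key across the ciphertext: NXNX
V(21)−N(13): 8 → I
M(12)−X(23): -11≡15 → P
Z(25)−N(13): 12 → M
P(15)−X(23): -8≡18 → S

IPMS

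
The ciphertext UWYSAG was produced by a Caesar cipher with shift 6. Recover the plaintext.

U(20): 20−6=14 → O
W(22): 22−6=16 → Q
Y(24): 24−6=18 → S
S(18): 18−6=12 → M
A(0): 0−6=-6≡20 → U
G(6): 6−6=0 → A

OQSMUA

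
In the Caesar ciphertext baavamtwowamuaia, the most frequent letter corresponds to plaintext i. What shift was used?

18

The most frequent ciphertext letter is a (appears 6 times).
a is position 0; i is position 8.
Shift = -8≡18.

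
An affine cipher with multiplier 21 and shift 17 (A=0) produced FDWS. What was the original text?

SIZF

The inverse of 21 mod 26 is 5, since 21·5=105≡1. Apply D(y)=5·(y−17) mod 26:
F(5): 5·(5−17)=-60≡18 → S
D(3): 5·(3−17)=-70≡8 → I
W(22): 5·(22−17)=25 → Z
S(18): 5·(18−17)=5 → F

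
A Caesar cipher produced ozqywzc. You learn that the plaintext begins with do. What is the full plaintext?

From the crib: o(14)−d(3)=11, so the shift is 11.
Subtract 11 from each ciphertext letter:
o(14): 14−11=3 → d
z(25): 25−11=14 → o
q(16): 16−11=5 → f
y(24): 24−11=13 → n
w(22): 22−11=11 → l
z(25): 25−11=14 → o
c(2): 2−11=-9≡17 → r

dofnlor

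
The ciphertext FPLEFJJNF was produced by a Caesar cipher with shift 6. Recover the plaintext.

F(5): 5−6=-1≡25 → Z
P(15): 15−6=9 → J
L(11): 11−6=5 → F
E(4): 4−6=-2≡24 → Y
F(5): 5−6=-1≡25 → Z
J(9): 9−6=3 → D
J(9): 9−6=3 → D
N(13): 13−6=7 → H
F(5): 5−6=-1≡25 → Z

ZJFYZDDHZ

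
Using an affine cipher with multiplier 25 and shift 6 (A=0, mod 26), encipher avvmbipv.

a(0): 25·0+6=6 → g
v(21): 25·21+6=531≡11 → l
v(21): 25·21+6=531≡11 → l
m(12): 25·12+6=306≡20 → u
b(1): 25·1+6=31≡5 → f
i(8): 25·8+6=206≡24 → y
p(15): 25·15+6=381≡17 → r
v(21): 25·21+6=531≡11 → l

gllufyrl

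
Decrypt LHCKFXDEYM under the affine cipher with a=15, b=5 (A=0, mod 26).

The inverse of 15 mod 26 is 7, since 15·7=105≡1. Apply D(y)=7·(y−5) mod 26:
L(11): 7·(11−5)=42≡16 → Q
H(7): 7·(7−5)=14 → O
C(2): 7·(2−5)=-21≡5 → F
K(10): 7·(10−5)=35≡9 → J
F(5): 7·(5−5)=0 → A
X(23): 7·(23−5)=126≡22 → W
D(3): 7·(3−5)=-14≡12 → M
E(4): 7·(4−5)=-7≡19 → T
Y(24): 7·(24−5)=133≡3 → D
M(12): 7·(12−5)=49≡23 → X

QOFJAWMTDX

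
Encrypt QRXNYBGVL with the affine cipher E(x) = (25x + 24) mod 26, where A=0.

Q(16): 25·16+24=424≡8 → I
R(17): 25·17+24=449≡7 → H
X(23): 25·23+24=599≡1 → B
N(13): 25·13+24=349≡11 → L
Y(24): 25·24+24=624≡0 → A
B(1): 25·1+24=49≡23 → X
G(6): 25·6+24=174≡18 → S
V(21): 25·21+24=549≡3 → D
L(11): 25·11+24=299≡13 → N

IHBLAXSDN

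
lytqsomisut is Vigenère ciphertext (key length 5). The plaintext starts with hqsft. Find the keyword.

Subtract each crib letter from the matching ciphertext letter (mod 26):
l(11)−h(7)=4 → e
y(24)−q(16)=8 → i
t(19)−s(18)=1 → b
q(16)−f(5)=11 → l
s(18)−t(19)=-1≡25 → z

eiblz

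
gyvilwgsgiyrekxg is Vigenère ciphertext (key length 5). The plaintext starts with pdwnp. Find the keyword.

Subtract each crib letter from the matching ciphertext letter (mod 26):
g(6)−p(15)=-9≡17 → r
y(24)−d(3)=21 → v
v(21)−w(22)=-1≡25 → z
i(8)−n(13)=-5≡21 → v
l(11)−p(15)=-4≡22 → w

rvzvw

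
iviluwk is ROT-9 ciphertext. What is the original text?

zmzclnb

i(8): 8−9=-1≡25 → z
v(21): 21−9=12 → m
i(8): 8−9=-1≡25 → z
l(11): 11−9=2 → c
u(20): 20−9=11 → l
w(22): 22−9=13 → n
k(10): 10−9=1 → b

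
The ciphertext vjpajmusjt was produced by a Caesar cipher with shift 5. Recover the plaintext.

v(21): 21−5=16 → q
j(9): 9−5=4 → e
p(15): 15−5=10 → k
a(0): 0−5=-5≡21 → v
j(9): 9−5=4 → e
m(12): 12−5=7 → h
u(20): 20−5=15 → p
s(18): 18−5=13 → n
j(9): 9−5=4 → e
t(19): 19−5=14 → o

qekvehpneo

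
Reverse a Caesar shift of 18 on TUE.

T(19): 19−18=1 → B
U(20): 20−18=2 → C
E(4): 4−18=-14≡12 → M

BCM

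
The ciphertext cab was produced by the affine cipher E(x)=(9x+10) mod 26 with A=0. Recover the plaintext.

cwz

The inverse of 9 mod 26 is 3, since 9·3=27≡1. Apply D(y)=3·(y−10) mod 26:
c(2): 3·(2−10)=-24≡2 → c
a(0): 3·(0−10)=-30≡22 → w
b(1): 3·(1−10)=-27≡25 → z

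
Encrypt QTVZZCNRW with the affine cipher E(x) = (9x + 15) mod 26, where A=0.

DEWGGHCMF

Q(16): 9·16+15=159≡3 → D
T(19): 9·19+15=186≡4 → E
V(21): 9·21+15=204≡22 → W
Z(25): 9·25+15=240≡6 → G
Z(25): 9·25+15=240≡6 → G
C(2): 9·2+15=33≡7 → H
N(13): 9·13+15=132≡2 → C
R(17): 9·17+15=168≡12 → M
W(22): 9·22+15=213≡5 → F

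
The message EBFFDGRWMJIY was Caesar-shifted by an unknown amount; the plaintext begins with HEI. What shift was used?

23

From the crib: E(4)−H(7)=-3≡23, so the shift is 23.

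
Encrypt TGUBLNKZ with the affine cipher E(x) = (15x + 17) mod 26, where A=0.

QDFGAELC

T(19): 15·19+17=302≡16 → Q
G(6): 15·6+17=107≡3 → D
U(20): 15·20+17=317≡5 → F
B(1): 15·1+17=32≡6 → G
L(11): 15·11+17=182≡0 → A
N(13): 15·13+17=212≡4 → E
K(10): 15·10+17=167≡11 → L
Z(25): 15·25+17=392≡2 → C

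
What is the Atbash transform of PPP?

P(15) → K(10)
P(15) → K(10)
P(15) → K(10)

KKK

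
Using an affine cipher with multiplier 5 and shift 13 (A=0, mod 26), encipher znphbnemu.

iakwsahvj

z(25): 5·25+13=138≡8 → i
n(13): 5·13+13=78≡0 → a
p(15): 5·15+13=88≡10 → k
h(7): 5·7+13=48≡22 → w
b(1): 5·1+13=18 → s
n(13): 5·13+13=78≡0 → a
e(4): 5·4+13=33≡7 → h
m(12): 5·12+13=73≡21 → v
u(20): 5·20+13=113≡9 → j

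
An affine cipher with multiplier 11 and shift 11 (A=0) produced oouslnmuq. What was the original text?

ffpdamtpr

The inverse of 11 mod 26 is 19, since 11·19=209≡1. Apply D(y)=19·(y−11) mod 26:
o(14): 19·(14−11)=57≡5 → f
o(14): 19·(14−11)=57≡5 → f
u(20): 19·(20−11)=171≡15 → p
s(18): 19·(18−11)=133≡3 → d
l(11): 19·(11−11)=0 → a
n(13): 19·(13−11)=38≡12 → m
m(12): 19·(12−11)=19 → t
u(20): 19·(20−11)=171≡15 → p
q(16): 19·(16−11)=95≡17 → r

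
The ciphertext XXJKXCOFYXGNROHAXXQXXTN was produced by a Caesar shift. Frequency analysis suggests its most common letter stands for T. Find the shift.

4

The most frequent ciphertext letter is X (appears 8 times).
X is position 23; T is position 19.
Shift = 4.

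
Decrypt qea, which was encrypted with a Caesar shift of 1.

q(16): 16−1=15 → p
e(4): 4−1=3 → d
a(0): 0−1=-1≡25 → z

pdz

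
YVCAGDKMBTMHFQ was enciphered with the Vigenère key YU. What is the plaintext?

Repeat the key across the ciphertext: YUYUYUYUYUYUYU
Y(24)−Y(24): 0 → A
V(21)−U(20): 1 → B
C(2)−Y(24): -22≡4 → E
A(0)−U(20): -20≡6 → G
G(6)−Y(24): -18≡8 → I
D(3)−U(20): -17≡9 → J
K(10)−Y(24): -14≡12 → M
M(12)−U(20): -8≡18 → S
B(1)−Y(24): -23≡3 → D
T(19)−U(20): -1≡25 → Z
M(12)−Y(24): -12≡14 → O
H(7)−U(20): -13≡13 → N
F(5)−Y(24): -19≡7 → H
Q(16)−U(20): -4≡22 → W

ABEGIJMSDZONHW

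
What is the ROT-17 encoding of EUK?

E(4): 4+17=21 → V
U(20): 20+17=37≡11 → L
K(10): 10+17=27≡1 → B

VLB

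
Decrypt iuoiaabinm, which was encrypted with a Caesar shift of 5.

dpjdvvwdih

i(8): 8−5=3 → d
u(20): 20−5=15 → p
o(14): 14−5=9 → j
i(8): 8−5=3 → d
a(0): 0−5=-5≡21 → v
a(0): 0−5=-5≡21 → v
b(1): 1−5=-4≡22 → w
i(8): 8−5=3 → d
n(13): 13−5=8 → i
m(12): 12−5=7 → h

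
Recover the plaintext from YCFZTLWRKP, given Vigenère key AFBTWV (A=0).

Repeat the key across the ciphertext: AFBTWVAFBT
Y(24)−A(0): 24 → Y
C(2)−F(5): -3≡23 → X
F(5)−B(1): 4 → E
Z(25)−T(19): 6 → G
T(19)−W(22): -3≡23 → X
L(11)−V(21): -10≡16 → Q
W(22)−A(0): 22 → W
R(17)−F(5): 12 → M
K(10)−B(1): 9 → J
P(15)−T(19): -4≡22 → W

YXEGXQWMJW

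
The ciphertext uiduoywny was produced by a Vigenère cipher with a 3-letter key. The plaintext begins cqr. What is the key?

Subtract each crib letter from the matching ciphertext letter (mod 26):
u(20)−c(2)=18 → s
i(8)−q(16)=-8≡18 → s
d(3)−r(17)=-14≡12 → m

ssm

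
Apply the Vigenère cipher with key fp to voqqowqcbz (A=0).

advftlvrgo

Repeat the key across the message: fpfpfpfpfp
v(21)+f(5): 26≡0 → a
o(14)+p(15): 29≡3 → d
q(16)+f(5): 21 → v
q(16)+p(15): 31≡5 → f
o(14)+f(5): 19 → t
w(22)+p(15): 37≡11 → l
q(16)+f(5): 21 → v
c(2)+p(15): 17 → r
b(1)+f(5): 6 → g
z(25)+p(15): 40≡14 → o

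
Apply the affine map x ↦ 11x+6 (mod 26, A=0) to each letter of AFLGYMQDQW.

GJXUKIANAO

A(0): 11·0+6=6 → G
F(5): 11·5+6=61≡9 → J
L(11): 11·11+6=127≡23 → X
G(6): 11·6+6=72≡20 → U
Y(24): 11·24+6=270≡10 → K
M(12): 11·12+6=138≡8 → I
Q(16): 11·16+6=182≡0 → A
D(3): 11·3+6=39≡13 → N
Q(16): 11·16+6=182≡0 → A
W(22): 11·22+6=248≡14 → O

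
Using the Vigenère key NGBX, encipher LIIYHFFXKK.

YOJVULGUXQ

Repeat the key across the message: NGBXNGBXNG
L(11)+N(13): 24 → Y
I(8)+G(6): 14 → O
I(8)+B(1): 9 → J
Y(24)+X(23): 47≡21 → V
H(7)+N(13): 20 → U
F(5)+G(6): 11 → L
F(5)+B(1): 6 → G
X(23)+X(23): 46≡20 → U
K(10)+N(13): 23 → X
K(10)+G(6): 16 → Q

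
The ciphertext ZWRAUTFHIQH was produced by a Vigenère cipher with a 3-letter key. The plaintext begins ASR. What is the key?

ZEA

Subtract each crib letter from the matching ciphertext letter (mod 26):
Z(25)−A(0)=25 → Z
W(22)−S(18)=4 → E
R(17)−R(17)=0 → A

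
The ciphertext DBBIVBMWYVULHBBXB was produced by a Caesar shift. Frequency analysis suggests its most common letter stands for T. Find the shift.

8

The most frequent ciphertext letter is B (appears 6 times).
B is position 1; T is position 19.
Shift = -18≡8.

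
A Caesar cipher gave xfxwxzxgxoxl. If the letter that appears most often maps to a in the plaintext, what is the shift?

23

The most frequent ciphertext letter is x (appears 6 times).
x is position 23; a is position 0.
Shift = 23.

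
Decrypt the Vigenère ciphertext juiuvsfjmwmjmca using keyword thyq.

qnkeclhttpottvc

Repeat the key across the ciphertext: thyqthyqthyqthy
j(9)−t(19): -10≡16 → q
u(20)−h(7): 13 → n
i(8)−y(24): -16≡10 → k
u(20)−q(16): 4 → e
v(21)−t(19): 2 → c
s(18)−h(7): 11 → l
f(5)−y(24): -19≡7 → h
j(9)−q(16): -7≡19 → t
m(12)−t(19): -7≡19 → t
w(22)−h(7): 15 → p
m(12)−y(24): -12≡14 → o
j(9)−q(16): -7≡19 → t
m(12)−t(19): -7≡19 → t
c(2)−h(7): -5≡21 → v
a(0)−y(24): -24≡2 → c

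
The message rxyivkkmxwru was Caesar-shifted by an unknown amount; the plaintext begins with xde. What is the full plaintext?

From the crib: r(17)−x(23)=-6≡20, so the shift is 20.
Subtract 20 from each ciphertext letter:
r(17): 17−20=-3≡23 → x
x(23): 23−20=3 → d
y(24): 24−20=4 → e
i(8): 8−20=-12≡14 → o
v(21): 21−20=1 → b
k(10): 10−20=-10≡16 → q
k(10): 10−20=-10≡16 → q
m(12): 12−20=-8≡18 → s
x(23): 23−20=3 → d
w(22): 22−20=2 → c
r(17): 17−20=-3≡23 → x
u(20): 20−20=0 → a

xdeobqqsdcxa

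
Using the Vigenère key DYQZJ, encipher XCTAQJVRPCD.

Repeat the key across the message: DYQZJDYQZJD
X(23)+D(3): 26≡0 → A
C(2)+Y(24): 26≡0 → A
T(19)+Q(16): 35≡9 → J
A(0)+Z(25): 25 → Z
Q(16)+J(9): 25 → Z
J(9)+D(3): 12 → M
V(21)+Y(24): 45≡19 → T
R(17)+Q(16): 33≡7 → H
P(15)+Z(25): 40≡14 → O
C(2)+J(9): 11 → L
D(3)+D(3): 6 → G

AAJZZMTHOLG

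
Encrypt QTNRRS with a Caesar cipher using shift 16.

Q(16): 16+16=32≡6 → G
T(19): 19+16=35≡9 → J
N(13): 13+16=29≡3 → D
R(17): 17+16=33≡7 → H
R(17): 17+16=33≡7 → H
S(18): 18+16=34≡8 → I

GJDHHI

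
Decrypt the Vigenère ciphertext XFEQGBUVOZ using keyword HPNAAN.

QQRQGONGBZ

Repeat the key across the ciphertext: HPNAANHPNA
X(23)−H(7): 16 → Q
F(5)−P(15): -10≡16 → Q
E(4)−N(13): -9≡17 → R
Q(16)−A(0): 16 → Q
G(6)−A(0): 6 → G
B(1)−N(13): -12≡14 → O
U(20)−H(7): 13 → N
V(21)−P(15): 6 → G
O(14)−N(13): 1 → B
Z(25)−A(0): 25 → Z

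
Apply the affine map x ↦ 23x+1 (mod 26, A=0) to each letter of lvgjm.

uqjar

l(11): 23·11+1=254≡20 → u
v(21): 23·21+1=484≡16 → q
g(6): 23·6+1=139≡9 → j
j(9): 23·9+1=208≡0 → a
m(12): 23·12+1=277≡17 → r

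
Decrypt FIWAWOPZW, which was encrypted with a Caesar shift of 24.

HKYCYQRBY

F(5): 5−24=-19≡7 → H
I(8): 8−24=-16≡10 → K
W(22): 22−24=-2≡24 → Y
A(0): 0−24=-24≡2 → C
W(22): 22−24=-2≡24 → Y
O(14): 14−24=-10≡16 → Q
P(15): 15−24=-9≡17 → R
Z(25): 25−24=1 → B
W(22): 22−24=-2≡24 → Y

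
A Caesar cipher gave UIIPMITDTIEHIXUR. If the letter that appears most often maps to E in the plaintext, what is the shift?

4

The most frequent ciphertext letter is I (appears 5 times).
I is position 8; E is position 4.
Shift = 4.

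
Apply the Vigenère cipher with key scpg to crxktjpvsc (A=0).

Repeat the key across the message: scpgscpgsc
c(2)+s(18): 20 → u
r(17)+c(2): 19 → t
x(23)+p(15): 38≡12 → m
k(10)+g(6): 16 → q
t(19)+s(18): 37≡11 → l
j(9)+c(2): 11 → l
p(15)+p(15): 30≡4 → e
v(21)+g(6): 27≡1 → b
s(18)+s(18): 36≡10 → k
c(2)+c(2): 4 → e

utmqllebke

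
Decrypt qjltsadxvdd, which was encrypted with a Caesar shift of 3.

ngiqpxausaa

q(16): 16−3=13 → n
j(9): 9−3=6 → g
l(11): 11−3=8 → i
t(19): 19−3=16 → q
s(18): 18−3=15 → p
a(0): 0−3=-3≡23 → x
d(3): 3−3=0 → a
x(23): 23−3=20 → u
v(21): 21−3=18 → s
d(3): 3−3=0 → a
d(3): 3−3=0 → a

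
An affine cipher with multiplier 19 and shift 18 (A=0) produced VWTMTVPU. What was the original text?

HSLMLHTW

The inverse of 19 mod 26 is 11, since 19·11=209≡1. Apply D(y)=11·(y−18) mod 26:
V(21): 11·(21−18)=33≡7 → H
W(22): 11·(22−18)=44≡18 → S
T(19): 11·(19−18)=11 → L
M(12): 11·(12−18)=-66≡12 → M
T(19): 11·(19−18)=11 → L
V(21): 11·(21−18)=33≡7 → H
P(15): 11·(15−18)=-33≡19 → T
U(20): 11·(20−18)=22 → W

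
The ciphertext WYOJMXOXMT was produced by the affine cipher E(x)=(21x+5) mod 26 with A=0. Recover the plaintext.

HRTUJMTMJS

The inverse of 21 mod 26 is 5, since 21·5=105≡1. Apply D(y)=5·(y−5) mod 26:
W(22): 5·(22−5)=85≡7 → H
Y(24): 5·(24−5)=95≡17 → R
O(14): 5·(14−5)=45≡19 → T
J(9): 5·(9−5)=20 → U
M(12): 5·(12−5)=35≡9 → J
X(23): 5·(23−5)=90≡12 → M
O(14): 5·(14−5)=45≡19 → T
X(23): 5·(23−5)=90≡12 → M
M(12): 5·(12−5)=35≡9 → J
T(19): 5·(19−5)=70≡18 → S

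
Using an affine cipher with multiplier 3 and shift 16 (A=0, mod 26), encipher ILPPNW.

I(8): 3·8+16=40≡14 → O
L(11): 3·11+16=49≡23 → X
P(15): 3·15+16=61≡9 → J
P(15): 3·15+16=61≡9 → J
N(13): 3·13+16=55≡3 → D
W(22): 3·22+16=82≡4 → E

OXJJDE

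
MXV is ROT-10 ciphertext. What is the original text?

CNL

M(12): 12−10=2 → C
X(23): 23−10=13 → N
V(21): 21−10=11 → L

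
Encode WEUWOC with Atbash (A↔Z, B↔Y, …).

DVFDLX

W(22) → D(3)
E(4) → V(21)
U(20) → F(5)
W(22) → D(3)
O(14) → L(11)
C(2) → X(23)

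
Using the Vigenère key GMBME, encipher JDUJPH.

PPVVTN

Repeat the key across the message: GMBMEG
J(9)+G(6): 15 → P
D(3)+M(12): 15 → P
U(20)+B(1): 21 → V
J(9)+M(12): 21 → V
P(15)+E(4): 19 → T
H(7)+G(6): 13 → N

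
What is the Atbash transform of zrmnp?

z(25) → a(0)
r(17) → i(8)
m(12) → n(13)
n(13) → m(12)
p(15) → k(10)

ainmk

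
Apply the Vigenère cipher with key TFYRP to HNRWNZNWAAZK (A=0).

Repeat the key across the message: TFYRPTFYRPTF
H(7)+T(19): 26≡0 → A
N(13)+F(5): 18 → S
R(17)+Y(24): 41≡15 → P
W(22)+R(17): 39≡13 → N
N(13)+P(15): 28≡2 → C
Z(25)+T(19): 44≡18 → S
N(13)+F(5): 18 → S
W(22)+Y(24): 46≡20 → U
A(0)+R(17): 17 → R
A(0)+P(15): 15 → P
Z(25)+T(19): 44≡18 → S
K(10)+F(5): 15 → P

ASPNCSSURPSP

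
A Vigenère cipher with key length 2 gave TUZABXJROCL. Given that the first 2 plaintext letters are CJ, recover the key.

RL

Subtract each crib letter from the matching ciphertext letter (mod 26):
T(19)−C(2)=17 → R
U(20)−J(9)=11 → L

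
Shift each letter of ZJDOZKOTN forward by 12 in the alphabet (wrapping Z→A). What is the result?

LVPALWAFZ

Z(25): 25+12=37≡11 → L
J(9): 9+12=21 → V
D(3): 3+12=15 → P
O(14): 14+12=26≡0 → A
Z(25): 25+12=37≡11 → L
K(10): 10+12=22 → W
O(14): 14+12=26≡0 → A
T(19): 19+12=31≡5 → F
N(13): 13+12=25 → Z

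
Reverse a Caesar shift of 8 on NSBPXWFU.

FKTHPOXM

N(13): 13−8=5 → F
S(18): 18−8=10 → K
B(1): 1−8=-7≡19 → T
P(15): 15−8=7 → H
X(23): 23−8=15 → P
W(22): 22−8=14 → O
F(5): 5−8=-3≡23 → X
U(20): 20−8=12 → M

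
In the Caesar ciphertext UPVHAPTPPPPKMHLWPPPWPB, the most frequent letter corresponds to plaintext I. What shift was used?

7

The most frequent ciphertext letter is P (appears 10 times).
P is position 15; I is position 8.
Shift = 7.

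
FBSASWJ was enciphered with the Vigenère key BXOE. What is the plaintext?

EEEWRZV

Repeat the key across the ciphertext: BXOEBXO
F(5)−B(1): 4 → E
B(1)−X(23): -22≡4 → E
S(18)−O(14): 4 → E
A(0)−E(4): -4≡22 → W
S(18)−B(1): 17 → R
W(22)−X(23): -1≡25 → Z
J(9)−O(14): -5≡21 → V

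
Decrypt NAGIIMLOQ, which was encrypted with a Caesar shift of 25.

N(13): 13−25=-12≡14 → O
A(0): 0−25=-25≡1 → B
G(6): 6−25=-19≡7 → H
I(8): 8−25=-17≡9 → J
I(8): 8−25=-17≡9 → J
M(12): 12−25=-13≡13 → N
L(11): 11−25=-14≡12 → M
O(14): 14−25=-11≡15 → P
Q(16): 16−25=-9≡17 → R

OBHJJNMPR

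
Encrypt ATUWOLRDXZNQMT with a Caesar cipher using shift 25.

ZSTVNKQCWYMPLS

A(0): 0+25=25 → Z
T(19): 19+25=44≡18 → S
U(20): 20+25=45≡19 → T
W(22): 22+25=47≡21 → V
O(14): 14+25=39≡13 → N
L(11): 11+25=36≡10 → K
R(17): 17+25=42≡16 → Q
D(3): 3+25=28≡2 → C
X(23): 23+25=48≡22 → W
Z(25): 25+25=50≡24 → Y
N(13): 13+25=38≡12 → M
Q(16): 16+25=41≡15 → P
M(12): 12+25=37≡11 → L
T(19): 19+25=44≡18 → S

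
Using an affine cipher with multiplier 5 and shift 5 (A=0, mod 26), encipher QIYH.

Q(16): 5·16+5=85≡7 → H
I(8): 5·8+5=45≡19 → T
Y(24): 5·24+5=125≡21 → V
H(7): 5·7+5=40≡14 → O

HTVO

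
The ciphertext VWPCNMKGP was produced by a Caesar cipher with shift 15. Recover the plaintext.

GHANYXVRA

V(21): 21−15=6 → G
W(22): 22−15=7 → H
P(15): 15−15=0 → A
C(2): 2−15=-13≡13 → N
N(13): 13−15=-2≡24 → Y
M(12): 12−15=-3≡23 → X
K(10): 10−15=-5≡21 → V
G(6): 6−15=-9≡17 → R
P(15): 15−15=0 → A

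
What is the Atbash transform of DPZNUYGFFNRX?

D(3) → W(22)
P(15) → K(10)
Z(25) → A(0)
N(13) → M(12)
U(20) → F(5)
Y(24) → B(1)
G(6) → T(19)
F(5) → U(20)
F(5) → U(20)
N(13) → M(12)
R(17) → I(8)
X(23) → C(2)

WKAMFBTUUMIC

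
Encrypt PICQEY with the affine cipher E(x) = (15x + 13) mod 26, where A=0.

P(15): 15·15+13=238≡4 → E
I(8): 15·8+13=133≡3 → D
C(2): 15·2+13=43≡17 → R
Q(16): 15·16+13=253≡19 → T
E(4): 15·4+13=73≡21 → V
Y(24): 15·24+13=373≡9 → J

EDRTVJ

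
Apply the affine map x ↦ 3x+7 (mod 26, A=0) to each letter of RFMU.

GWRP

R(17): 3·17+7=58≡6 → G
F(5): 3·5+7=22 → W
M(12): 3·12+7=43≡17 → R
U(20): 3·20+7=67≡15 → P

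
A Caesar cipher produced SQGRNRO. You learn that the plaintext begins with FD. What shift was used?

From the crib: S(18)−F(5)=13, so the shift is 13.

13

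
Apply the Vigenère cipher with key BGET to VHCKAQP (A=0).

Repeat the key across the message: BGETBGE
V(21)+B(1): 22 → W
H(7)+G(6): 13 → N
C(2)+E(4): 6 → G
K(10)+T(19): 29≡3 → D
A(0)+B(1): 1 → B
Q(16)+G(6): 22 → W
P(15)+E(4): 19 → T

WNGDBWT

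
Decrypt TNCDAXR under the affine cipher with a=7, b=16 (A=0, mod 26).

THYNUBP

The inverse of 7 mod 26 is 15, since 7·15=105≡1. Apply D(y)=15·(y−16) mod 26:
T(19): 15·(19−16)=45≡19 → T
N(13): 15·(13−16)=-45≡7 → H
C(2): 15·(2−16)=-210≡24 → Y
D(3): 15·(3−16)=-195≡13 → N
A(0): 15·(0−16)=-240≡20 → U
X(23): 15·(23−16)=105≡1 → B
R(17): 15·(17−16)=15 → P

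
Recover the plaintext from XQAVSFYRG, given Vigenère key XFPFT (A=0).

Repeat the key across the ciphertext: XFPFTXFPF
X(23)−X(23): 0 → A
Q(16)−F(5): 11 → L
A(0)−P(15): -15≡11 → L
V(21)−F(5): 16 → Q
S(18)−T(19): -1≡25 → Z
F(5)−X(23): -18≡8 → I
Y(24)−F(5): 19 → T
R(17)−P(15): 2 → C
G(6)−F(5): 1 → B

ALLQZITCB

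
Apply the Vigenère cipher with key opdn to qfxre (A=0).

Repeat the key across the message: opdno
q(16)+o(14): 30≡4 → e
f(5)+p(15): 20 → u
x(23)+d(3): 26≡0 → a
r(17)+n(13): 30≡4 → e
e(4)+o(14): 18 → s

euaes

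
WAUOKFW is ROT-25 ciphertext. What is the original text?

XBVPLGX

W(22): 22−25=-3≡23 → X
A(0): 0−25=-25≡1 → B
U(20): 20−25=-5≡21 → V
O(14): 14−25=-11≡15 → P
K(10): 10−25=-15≡11 → L
F(5): 5−25=-20≡6 → G
W(22): 22−25=-3≡23 → X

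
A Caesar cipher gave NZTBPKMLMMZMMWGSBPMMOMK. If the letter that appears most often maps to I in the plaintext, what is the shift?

4

The most frequent ciphertext letter is M (appears 8 times).
M is position 12; I is position 8.
Shift = 4.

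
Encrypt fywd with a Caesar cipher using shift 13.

sljq

f(5): 5+13=18 → s
y(24): 24+13=37≡11 → l
w(22): 22+13=35≡9 → j
d(3): 3+13=16 → q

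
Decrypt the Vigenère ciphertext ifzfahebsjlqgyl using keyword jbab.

Repeat the key across the ciphertext: jbabjbabjbabjba
i(8)−j(9): -1≡25 → z
f(5)−b(1): 4 → e
z(25)−a(0): 25 → z
f(5)−b(1): 4 → e
a(0)−j(9): -9≡17 → r
h(7)−b(1): 6 → g
e(4)−a(0): 4 → e
b(1)−b(1): 0 → a
s(18)−j(9): 9 → j
j(9)−b(1): 8 → i
l(11)−a(0): 11 → l
q(16)−b(1): 15 → p
g(6)−j(9): -3≡23 → x
y(24)−b(1): 23 → x
l(11)−a(0): 11 → l

zezergeajilpxxl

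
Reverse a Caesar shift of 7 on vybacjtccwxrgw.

v(21): 21−7=14 → o
y(24): 24−7=17 → r
b(1): 1−7=-6≡20 → u
a(0): 0−7=-7≡19 → t
c(2): 2−7=-5≡21 → v
j(9): 9−7=2 → c
t(19): 19−7=12 → m
c(2): 2−7=-5≡21 → v
c(2): 2−7=-5≡21 → v
w(22): 22−7=15 → p
x(23): 23−7=16 → q
r(17): 17−7=10 → k
g(6): 6−7=-1≡25 → z
w(22): 22−7=15 → p

orutvcmvvpqkzp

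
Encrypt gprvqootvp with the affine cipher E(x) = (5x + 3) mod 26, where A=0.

g(6): 5·6+3=33≡7 → h
p(15): 5·15+3=78≡0 → a
r(17): 5·17+3=88≡10 → k
v(21): 5·21+3=108≡4 → e
q(16): 5·16+3=83≡5 → f
o(14): 5·14+3=73≡21 → v
o(14): 5·14+3=73≡21 → v
t(19): 5·19+3=98≡20 → u
v(21): 5·21+3=108≡4 → e
p(15): 5·15+3=78≡0 → a

hakefvvuea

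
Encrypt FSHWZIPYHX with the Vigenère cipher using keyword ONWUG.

TFDQFWCUBD

Repeat the key across the message: ONWUGONWUG
F(5)+O(14): 19 → T
S(18)+N(13): 31≡5 → F
H(7)+W(22): 29≡3 → D
W(22)+U(20): 42≡16 → Q
Z(25)+G(6): 31≡5 → F
I(8)+O(14): 22 → W
P(15)+N(13): 28≡2 → C
Y(24)+W(22): 46≡20 → U
H(7)+U(20): 27≡1 → B
X(23)+G(6): 29≡3 → D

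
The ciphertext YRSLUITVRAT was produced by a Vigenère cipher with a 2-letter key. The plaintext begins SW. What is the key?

Subtract each crib letter from the matching ciphertext letter (mod 26):
Y(24)−S(18)=6 → G
R(17)−W(22)=-5≡21 → V

GV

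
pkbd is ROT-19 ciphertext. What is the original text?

wrik

p(15): 15−19=-4≡22 → w
k(10): 10−19=-9≡17 → r
b(1): 1−19=-18≡8 → i
d(3): 3−19=-16≡10 → k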